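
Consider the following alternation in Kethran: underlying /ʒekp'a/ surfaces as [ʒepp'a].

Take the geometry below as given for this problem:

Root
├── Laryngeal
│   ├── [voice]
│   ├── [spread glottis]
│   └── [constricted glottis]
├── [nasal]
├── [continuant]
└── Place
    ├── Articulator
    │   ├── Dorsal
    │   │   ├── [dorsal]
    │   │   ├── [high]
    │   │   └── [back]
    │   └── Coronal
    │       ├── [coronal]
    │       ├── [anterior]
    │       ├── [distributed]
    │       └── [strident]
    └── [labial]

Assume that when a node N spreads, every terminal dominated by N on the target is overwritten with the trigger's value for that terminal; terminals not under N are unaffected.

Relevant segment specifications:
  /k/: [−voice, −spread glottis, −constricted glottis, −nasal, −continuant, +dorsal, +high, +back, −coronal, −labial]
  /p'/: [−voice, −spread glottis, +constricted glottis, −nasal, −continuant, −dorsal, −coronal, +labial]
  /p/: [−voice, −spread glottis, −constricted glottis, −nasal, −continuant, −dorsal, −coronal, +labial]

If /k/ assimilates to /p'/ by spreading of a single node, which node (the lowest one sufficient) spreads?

The alternation /k/ → [p] changes [labial], [dorsal], [high], [back] and nothing else.
In this geometry the lowest node dominating all of them is Place: every daughter of Place dominates only a proper subset, so no lower node suffices.
Delinking /k/'s Place and associating /p'/'s Place gives precisely the feature bundle of [p].
Since [constricted glottis] is preserved even though /p'/ disagrees there, no node above Place spread.

Place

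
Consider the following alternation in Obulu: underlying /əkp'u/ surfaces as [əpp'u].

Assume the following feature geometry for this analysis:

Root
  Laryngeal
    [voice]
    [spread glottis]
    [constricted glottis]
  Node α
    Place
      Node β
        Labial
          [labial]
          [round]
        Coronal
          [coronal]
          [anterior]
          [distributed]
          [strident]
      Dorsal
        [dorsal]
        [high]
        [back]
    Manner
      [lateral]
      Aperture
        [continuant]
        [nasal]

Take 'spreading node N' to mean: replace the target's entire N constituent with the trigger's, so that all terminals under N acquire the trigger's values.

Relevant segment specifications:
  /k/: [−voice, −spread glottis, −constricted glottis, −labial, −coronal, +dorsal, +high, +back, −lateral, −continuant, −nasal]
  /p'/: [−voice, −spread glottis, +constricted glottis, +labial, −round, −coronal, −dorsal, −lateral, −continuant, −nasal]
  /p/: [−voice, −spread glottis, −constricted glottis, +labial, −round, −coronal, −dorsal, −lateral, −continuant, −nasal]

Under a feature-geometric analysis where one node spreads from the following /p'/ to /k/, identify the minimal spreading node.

/k/ and [p] differ in [labial], [round], [dorsal], [high], [back]; every other specified feature is identical.
Tracing each changed feature up the tree, the paths first meet at Place; any lower node misses at least one of them.
If Place spreads, every terminal under it takes /p'/'s value, producing [p] as observed.
[constricted glottis] stays as in /k/ although /p'/ differs there, so no node dominating it spread; among the remaining candidates Place is the lowest that derives the output.

Place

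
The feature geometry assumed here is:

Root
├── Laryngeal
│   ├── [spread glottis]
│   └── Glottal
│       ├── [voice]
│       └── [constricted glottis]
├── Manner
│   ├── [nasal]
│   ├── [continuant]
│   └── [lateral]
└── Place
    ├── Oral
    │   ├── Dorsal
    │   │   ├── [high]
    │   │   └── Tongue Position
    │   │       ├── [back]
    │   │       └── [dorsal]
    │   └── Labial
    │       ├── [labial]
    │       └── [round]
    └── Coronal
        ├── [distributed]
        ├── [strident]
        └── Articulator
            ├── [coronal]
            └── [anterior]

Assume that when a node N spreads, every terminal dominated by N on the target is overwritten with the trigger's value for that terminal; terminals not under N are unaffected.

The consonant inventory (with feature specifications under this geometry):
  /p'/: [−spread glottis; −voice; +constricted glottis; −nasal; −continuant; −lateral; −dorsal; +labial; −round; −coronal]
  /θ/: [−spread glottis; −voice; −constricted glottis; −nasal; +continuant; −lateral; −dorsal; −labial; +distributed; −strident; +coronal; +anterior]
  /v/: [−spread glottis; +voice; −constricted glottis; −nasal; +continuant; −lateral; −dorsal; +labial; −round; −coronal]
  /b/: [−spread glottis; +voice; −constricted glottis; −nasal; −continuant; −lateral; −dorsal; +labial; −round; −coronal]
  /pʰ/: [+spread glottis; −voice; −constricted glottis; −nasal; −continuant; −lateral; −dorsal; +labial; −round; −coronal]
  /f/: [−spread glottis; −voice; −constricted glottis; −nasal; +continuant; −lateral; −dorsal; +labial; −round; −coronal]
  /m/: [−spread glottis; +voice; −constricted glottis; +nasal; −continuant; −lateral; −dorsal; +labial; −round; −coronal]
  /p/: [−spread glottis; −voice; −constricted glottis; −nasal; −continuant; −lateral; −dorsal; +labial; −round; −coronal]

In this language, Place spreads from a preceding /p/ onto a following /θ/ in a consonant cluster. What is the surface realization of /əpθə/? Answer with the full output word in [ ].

Terminals under Place in this geometry: [high], [back], [dorsal], [labial], [round], [distributed], [strident], [coronal], [anterior].
The target acquires /p/'s values for everything under Place — [−dorsal], [+labial], [−round], [−coronal] — while keeping its own [spread glottis], [voice], [constricted glottis], ….
Among the inventory, only /f/ has exactly this specification, giving the surface form [əpfə].

[əpfə]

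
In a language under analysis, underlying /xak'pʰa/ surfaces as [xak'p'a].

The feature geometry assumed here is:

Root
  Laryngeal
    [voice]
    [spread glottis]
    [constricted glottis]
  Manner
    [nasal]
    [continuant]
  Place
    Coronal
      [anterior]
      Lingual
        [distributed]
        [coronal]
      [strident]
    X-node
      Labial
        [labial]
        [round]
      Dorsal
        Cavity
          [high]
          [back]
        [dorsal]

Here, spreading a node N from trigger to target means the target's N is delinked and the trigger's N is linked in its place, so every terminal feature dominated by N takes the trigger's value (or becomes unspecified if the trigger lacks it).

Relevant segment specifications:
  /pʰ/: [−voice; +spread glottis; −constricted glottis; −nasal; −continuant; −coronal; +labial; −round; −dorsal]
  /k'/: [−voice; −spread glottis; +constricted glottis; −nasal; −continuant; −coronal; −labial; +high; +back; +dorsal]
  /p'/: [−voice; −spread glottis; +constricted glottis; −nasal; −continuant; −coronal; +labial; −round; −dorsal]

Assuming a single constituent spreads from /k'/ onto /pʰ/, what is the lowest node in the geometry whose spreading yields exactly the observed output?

Laryngeal

The alternation /pʰ/ → [p'] changes [spread glottis], [constricted glottis] and nothing else.
In this geometry the lowest node dominating all of them is Laryngeal: every daughter of Laryngeal dominates only a proper subset, so no lower node suffices.
Delinking /pʰ/'s Laryngeal and associating /k'/'s Laryngeal gives precisely the feature bundle of [p'].
[labial], [dorsal] — on which /k'/ differs from /pʰ/ — are unchanged, so Root cannot have spread; the constituent is no larger than Laryngeal.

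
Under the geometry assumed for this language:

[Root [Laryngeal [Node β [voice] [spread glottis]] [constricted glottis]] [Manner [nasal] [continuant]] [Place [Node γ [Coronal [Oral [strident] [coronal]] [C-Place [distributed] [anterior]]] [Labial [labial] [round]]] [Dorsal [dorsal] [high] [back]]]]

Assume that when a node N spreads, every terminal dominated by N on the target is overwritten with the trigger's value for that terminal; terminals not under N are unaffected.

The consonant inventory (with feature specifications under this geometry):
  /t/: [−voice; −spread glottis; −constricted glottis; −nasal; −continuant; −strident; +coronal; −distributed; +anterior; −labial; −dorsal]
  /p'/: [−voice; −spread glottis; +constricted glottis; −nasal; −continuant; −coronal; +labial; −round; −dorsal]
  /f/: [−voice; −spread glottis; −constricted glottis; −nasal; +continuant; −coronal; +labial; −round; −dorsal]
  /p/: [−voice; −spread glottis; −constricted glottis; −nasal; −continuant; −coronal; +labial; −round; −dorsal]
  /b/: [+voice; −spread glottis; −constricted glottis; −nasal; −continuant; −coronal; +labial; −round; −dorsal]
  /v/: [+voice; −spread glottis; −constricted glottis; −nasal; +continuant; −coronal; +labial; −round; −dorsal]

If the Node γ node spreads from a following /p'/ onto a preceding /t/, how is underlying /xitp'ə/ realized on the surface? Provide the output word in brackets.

[xipp'ə]

The Node γ node dominates the terminals [strident], [coronal], [distributed], [anterior], [labial], [round].
The target acquires /p'/'s values for everything under Node γ — [−coronal], [+labial], [−round] — while keeping its own [voice], [spread glottis], [constricted glottis], ….
This feature bundle is that of [p], so /xitp'ə/ surfaces as [xipp'ə].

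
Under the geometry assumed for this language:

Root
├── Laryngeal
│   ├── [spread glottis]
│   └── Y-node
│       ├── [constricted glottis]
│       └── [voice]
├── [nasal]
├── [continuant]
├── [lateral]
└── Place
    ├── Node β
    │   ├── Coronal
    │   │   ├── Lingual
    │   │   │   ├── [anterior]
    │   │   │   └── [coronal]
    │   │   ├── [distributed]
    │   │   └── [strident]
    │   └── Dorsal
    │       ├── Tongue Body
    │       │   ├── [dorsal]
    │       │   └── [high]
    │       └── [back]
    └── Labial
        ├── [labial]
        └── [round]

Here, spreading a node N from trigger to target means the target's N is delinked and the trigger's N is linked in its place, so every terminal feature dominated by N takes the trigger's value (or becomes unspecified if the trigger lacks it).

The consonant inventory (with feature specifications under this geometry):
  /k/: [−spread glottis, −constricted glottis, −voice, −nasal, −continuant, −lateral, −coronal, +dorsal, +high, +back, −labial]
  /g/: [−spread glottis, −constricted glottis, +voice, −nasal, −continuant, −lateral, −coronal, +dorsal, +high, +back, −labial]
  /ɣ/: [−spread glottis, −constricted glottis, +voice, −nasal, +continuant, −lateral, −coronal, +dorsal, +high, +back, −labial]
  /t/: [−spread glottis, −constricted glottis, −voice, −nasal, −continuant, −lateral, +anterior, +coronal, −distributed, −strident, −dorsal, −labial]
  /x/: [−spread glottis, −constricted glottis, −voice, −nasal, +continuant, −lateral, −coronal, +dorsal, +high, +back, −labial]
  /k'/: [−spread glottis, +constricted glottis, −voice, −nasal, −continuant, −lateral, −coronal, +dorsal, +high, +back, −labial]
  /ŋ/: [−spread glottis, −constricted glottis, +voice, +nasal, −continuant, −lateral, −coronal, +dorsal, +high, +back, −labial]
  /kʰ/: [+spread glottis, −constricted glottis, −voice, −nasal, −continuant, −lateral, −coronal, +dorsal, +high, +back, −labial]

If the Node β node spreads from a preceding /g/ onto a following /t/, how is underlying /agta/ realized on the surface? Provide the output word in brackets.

Terminals under Node β in this geometry: [anterior], [coronal], [distributed], [strident], [dorsal], [high], [back].
Spreading Node β from /g/ onto /t/ replaces those values with /g/'s: [−coronal], [+dorsal], [+high], [+back]. Features outside Node β ([spread glottis], [constricted glottis], [voice], …) stay as in /t/.
Among the inventory, only /k/ has exactly this specification, giving the surface form [agka].

[agka]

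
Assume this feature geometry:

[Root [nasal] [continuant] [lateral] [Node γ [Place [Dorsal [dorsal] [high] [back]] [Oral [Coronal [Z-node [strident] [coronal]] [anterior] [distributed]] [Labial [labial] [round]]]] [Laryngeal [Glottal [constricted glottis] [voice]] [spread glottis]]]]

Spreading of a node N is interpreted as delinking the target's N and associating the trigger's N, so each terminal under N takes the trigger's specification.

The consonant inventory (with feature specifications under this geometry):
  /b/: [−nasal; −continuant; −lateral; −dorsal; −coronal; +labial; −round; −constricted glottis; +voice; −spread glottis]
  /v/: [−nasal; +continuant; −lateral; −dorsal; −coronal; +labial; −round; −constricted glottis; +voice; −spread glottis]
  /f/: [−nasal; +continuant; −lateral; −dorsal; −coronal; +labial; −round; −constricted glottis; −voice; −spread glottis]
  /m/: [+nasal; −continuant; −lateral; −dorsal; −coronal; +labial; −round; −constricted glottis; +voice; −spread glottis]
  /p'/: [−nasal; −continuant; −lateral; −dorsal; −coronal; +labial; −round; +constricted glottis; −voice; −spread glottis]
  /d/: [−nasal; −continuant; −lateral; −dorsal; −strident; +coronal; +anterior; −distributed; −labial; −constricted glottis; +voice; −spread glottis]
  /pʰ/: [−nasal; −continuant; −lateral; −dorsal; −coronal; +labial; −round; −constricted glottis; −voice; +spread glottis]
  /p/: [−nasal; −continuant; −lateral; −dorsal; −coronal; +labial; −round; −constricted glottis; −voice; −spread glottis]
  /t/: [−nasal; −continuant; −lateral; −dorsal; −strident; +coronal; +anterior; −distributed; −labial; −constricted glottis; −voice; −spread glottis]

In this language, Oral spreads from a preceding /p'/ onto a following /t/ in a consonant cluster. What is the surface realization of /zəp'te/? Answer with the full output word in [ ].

The Oral node dominates the terminals [strident], [coronal], [anterior], [distributed], [labial], [round].
The target acquires /p'/'s values for everything under Oral — [−coronal], [+labial], [−round] — while keeping its own [nasal], [continuant], [lateral], ….
The resulting bundle matches /p/ in the inventory; substituting it for /t/ gives [zəp'pe].

[zəp'pe]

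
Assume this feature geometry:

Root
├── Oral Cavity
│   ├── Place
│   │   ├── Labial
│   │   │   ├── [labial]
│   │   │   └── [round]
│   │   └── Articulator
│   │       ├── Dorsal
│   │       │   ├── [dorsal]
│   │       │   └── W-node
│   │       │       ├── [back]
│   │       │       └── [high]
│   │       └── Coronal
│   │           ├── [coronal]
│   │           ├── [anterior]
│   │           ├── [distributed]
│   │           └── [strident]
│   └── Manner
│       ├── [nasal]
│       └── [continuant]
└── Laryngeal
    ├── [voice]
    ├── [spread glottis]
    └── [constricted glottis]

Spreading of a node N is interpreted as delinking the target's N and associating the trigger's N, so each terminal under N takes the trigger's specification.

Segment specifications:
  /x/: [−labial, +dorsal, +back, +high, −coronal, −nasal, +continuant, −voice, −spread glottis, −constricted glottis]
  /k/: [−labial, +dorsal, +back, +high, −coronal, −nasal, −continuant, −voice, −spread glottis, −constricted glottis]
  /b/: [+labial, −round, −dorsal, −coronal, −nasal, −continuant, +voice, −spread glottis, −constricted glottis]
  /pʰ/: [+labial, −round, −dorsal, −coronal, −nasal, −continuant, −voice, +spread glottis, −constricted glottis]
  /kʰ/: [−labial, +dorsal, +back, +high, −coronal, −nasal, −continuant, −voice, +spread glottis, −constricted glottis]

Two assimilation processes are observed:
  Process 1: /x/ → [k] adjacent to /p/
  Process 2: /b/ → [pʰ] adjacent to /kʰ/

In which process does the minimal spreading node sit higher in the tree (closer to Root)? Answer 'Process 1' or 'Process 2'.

In Process 1, [continuant] changes, so the minimal spreading node is [continuant] at depth 3.
In Process 2, [voice], [spread glottis] change, so the minimal spreading node is Laryngeal at depth 1.
Depth 1 < depth 3; Process 2 involves the structurally higher constituent Laryngeal.

Process 2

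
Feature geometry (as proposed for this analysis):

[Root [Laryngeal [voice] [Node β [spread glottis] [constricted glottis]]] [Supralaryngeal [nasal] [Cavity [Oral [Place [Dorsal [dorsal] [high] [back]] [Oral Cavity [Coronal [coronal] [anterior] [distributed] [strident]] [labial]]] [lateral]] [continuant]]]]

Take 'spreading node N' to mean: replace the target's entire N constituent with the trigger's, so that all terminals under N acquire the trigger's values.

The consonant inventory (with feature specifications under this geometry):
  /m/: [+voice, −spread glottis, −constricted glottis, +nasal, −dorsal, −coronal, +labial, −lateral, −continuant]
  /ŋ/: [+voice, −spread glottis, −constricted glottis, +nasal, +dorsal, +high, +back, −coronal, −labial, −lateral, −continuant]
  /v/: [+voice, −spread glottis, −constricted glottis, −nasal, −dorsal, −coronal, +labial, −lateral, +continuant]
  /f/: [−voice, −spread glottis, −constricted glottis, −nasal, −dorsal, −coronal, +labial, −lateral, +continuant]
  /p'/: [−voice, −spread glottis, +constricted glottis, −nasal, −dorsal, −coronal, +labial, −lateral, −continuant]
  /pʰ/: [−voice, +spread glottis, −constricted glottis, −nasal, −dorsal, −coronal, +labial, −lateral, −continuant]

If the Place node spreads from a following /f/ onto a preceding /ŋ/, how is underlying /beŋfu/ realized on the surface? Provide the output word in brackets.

[bemfu]

Terminals under Place in this geometry: [dorsal], [high], [back], [coronal], [anterior], [distributed], [strident], [labial].
Spreading Place from /f/ onto /ŋ/ replaces those values with /f/'s: [−dorsal], [−coronal], [+labial]. Features outside Place ([voice], [spread glottis], [constricted glottis], …) stay as in /ŋ/.
The resulting bundle matches /m/ in the inventory; substituting it for /ŋ/ gives [bemfu].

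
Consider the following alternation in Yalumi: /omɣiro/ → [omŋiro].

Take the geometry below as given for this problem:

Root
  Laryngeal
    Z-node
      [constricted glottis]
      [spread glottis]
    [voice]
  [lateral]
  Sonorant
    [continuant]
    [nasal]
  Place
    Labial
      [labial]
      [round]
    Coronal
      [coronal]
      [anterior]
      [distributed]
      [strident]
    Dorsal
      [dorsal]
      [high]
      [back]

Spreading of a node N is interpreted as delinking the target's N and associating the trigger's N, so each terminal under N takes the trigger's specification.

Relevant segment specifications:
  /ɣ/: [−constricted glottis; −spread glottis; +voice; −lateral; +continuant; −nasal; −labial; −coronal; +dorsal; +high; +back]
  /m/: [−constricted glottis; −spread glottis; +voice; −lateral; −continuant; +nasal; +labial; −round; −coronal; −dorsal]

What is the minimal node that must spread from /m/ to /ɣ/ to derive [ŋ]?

Feature comparison: [nasal], [continuant] differ between /ɣ/ and [ŋ]; the remaining terminals match.
Tracing each changed feature up the tree, the paths first meet at Sonorant; any lower node misses at least one of them.
If Sonorant spreads, every terminal under it takes /m/'s value, producing [ŋ] as observed.
Had Root spread, [labial], [dorsal] would have taken /m/'s values; they stay as in /ɣ/, confirming the spreading constituent is exactly Sonorant.

Sonorant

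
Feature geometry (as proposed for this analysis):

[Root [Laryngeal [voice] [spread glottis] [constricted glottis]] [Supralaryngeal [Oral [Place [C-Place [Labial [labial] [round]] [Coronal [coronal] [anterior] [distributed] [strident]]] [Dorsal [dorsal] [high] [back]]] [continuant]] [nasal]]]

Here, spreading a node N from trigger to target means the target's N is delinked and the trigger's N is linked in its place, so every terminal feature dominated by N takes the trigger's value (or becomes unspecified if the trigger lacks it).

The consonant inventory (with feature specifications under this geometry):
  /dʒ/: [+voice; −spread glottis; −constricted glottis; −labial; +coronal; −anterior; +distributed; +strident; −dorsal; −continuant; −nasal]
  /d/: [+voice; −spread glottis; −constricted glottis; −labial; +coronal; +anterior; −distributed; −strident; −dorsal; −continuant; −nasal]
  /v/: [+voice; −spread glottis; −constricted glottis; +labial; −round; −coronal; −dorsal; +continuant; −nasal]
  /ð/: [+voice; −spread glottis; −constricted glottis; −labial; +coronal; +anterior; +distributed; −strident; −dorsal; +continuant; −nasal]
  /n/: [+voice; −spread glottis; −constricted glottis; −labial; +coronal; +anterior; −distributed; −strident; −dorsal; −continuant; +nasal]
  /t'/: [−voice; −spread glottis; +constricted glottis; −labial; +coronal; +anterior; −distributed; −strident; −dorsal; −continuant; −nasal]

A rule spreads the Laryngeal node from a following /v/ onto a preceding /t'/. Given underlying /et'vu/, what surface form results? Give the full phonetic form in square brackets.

Terminals under Laryngeal in this geometry: [voice], [spread glottis], [constricted glottis].
After delinking /t'/'s Laryngeal and linking /v/'s, the affected terminals become [+voice], [−spread glottis], [−constricted glottis]; [labial], [coronal], [anterior], … (outside Laryngeal) are retained from /t'/.
This feature bundle is that of [d], so /et'vu/ surfaces as [edvu].

[edvu]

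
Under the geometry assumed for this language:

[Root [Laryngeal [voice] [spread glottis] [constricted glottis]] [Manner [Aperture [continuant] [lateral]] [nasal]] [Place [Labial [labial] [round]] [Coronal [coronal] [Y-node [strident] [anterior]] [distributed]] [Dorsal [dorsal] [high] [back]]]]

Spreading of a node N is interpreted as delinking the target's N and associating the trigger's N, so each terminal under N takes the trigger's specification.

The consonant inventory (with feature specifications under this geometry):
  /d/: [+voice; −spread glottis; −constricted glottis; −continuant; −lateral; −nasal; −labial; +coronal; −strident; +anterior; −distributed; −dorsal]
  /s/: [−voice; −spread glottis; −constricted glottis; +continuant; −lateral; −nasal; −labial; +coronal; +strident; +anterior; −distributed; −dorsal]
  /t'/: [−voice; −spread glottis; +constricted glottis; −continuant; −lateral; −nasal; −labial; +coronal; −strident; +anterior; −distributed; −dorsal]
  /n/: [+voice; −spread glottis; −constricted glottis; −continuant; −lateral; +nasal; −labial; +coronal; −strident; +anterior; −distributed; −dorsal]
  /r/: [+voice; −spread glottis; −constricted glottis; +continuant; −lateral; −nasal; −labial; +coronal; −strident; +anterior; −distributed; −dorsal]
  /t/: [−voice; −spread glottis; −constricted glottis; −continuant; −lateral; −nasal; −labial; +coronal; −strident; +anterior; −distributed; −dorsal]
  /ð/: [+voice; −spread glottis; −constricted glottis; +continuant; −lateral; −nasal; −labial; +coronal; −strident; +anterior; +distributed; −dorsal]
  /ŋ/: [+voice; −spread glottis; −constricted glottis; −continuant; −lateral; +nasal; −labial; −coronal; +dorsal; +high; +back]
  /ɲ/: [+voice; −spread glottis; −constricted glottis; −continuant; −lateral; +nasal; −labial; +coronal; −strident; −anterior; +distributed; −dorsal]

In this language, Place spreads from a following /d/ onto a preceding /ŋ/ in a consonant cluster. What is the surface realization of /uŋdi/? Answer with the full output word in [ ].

The Place node dominates the terminals [labial], [round], [coronal], [strident], [anterior], [distributed], [dorsal], [high], [back].
After delinking /ŋ/'s Place and linking /d/'s, the affected terminals become [−labial], [+coronal], [−strident], [+anterior], [−distributed], [−dorsal]; [voice], [spread glottis], [constricted glottis], … (outside Place) are retained from /ŋ/.
The resulting bundle matches /n/ in the inventory; substituting it for /ŋ/ gives [undi].

[undi]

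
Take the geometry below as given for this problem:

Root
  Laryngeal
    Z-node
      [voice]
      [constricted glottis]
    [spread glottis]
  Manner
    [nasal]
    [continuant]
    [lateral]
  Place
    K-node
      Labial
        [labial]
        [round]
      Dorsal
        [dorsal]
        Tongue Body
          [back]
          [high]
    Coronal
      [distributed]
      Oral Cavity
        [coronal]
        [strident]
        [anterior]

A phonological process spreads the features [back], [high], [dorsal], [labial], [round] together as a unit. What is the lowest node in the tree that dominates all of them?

[back]: Root > Place > K-node > Dorsal > Tongue Body > [back].
[high]: Root > Place > K-node > Dorsal > Tongue Body > [high].
[dorsal]: Root > Place > K-node > Dorsal > [dorsal].
[labial]: Root > Place > K-node > Labial > [labial].
[round]: Root > Place > K-node > Labial > [round].
K-node is the lowest common ancestor — every listed feature sits under it, and no single subconstituent of K-node covers them all.

K-node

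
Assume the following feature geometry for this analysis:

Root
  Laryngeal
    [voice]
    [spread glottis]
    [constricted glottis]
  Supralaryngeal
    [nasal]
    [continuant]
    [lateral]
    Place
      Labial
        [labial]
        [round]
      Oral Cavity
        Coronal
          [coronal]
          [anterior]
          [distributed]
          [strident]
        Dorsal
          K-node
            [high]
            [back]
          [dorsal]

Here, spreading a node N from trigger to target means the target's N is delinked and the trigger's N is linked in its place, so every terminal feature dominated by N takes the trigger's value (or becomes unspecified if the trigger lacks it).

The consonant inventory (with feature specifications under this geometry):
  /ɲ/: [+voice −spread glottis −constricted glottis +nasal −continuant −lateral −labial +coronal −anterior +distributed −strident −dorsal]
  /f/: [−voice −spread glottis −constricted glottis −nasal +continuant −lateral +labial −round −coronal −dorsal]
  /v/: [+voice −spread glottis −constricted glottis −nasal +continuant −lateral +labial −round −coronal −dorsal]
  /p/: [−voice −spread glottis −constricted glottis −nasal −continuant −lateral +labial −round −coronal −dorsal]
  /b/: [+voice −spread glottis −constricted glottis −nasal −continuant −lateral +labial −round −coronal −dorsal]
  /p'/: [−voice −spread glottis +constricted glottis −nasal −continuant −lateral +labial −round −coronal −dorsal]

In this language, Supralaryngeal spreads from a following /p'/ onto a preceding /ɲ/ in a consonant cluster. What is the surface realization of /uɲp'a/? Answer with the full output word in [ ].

Supralaryngeal immediately or transitively dominates [nasal], [continuant], [lateral], [labial], [round], [coronal], [anterior], [distributed], [strident], [high], [back], [dorsal].
After delinking /ɲ/'s Supralaryngeal and linking /p'/'s, the affected terminals become [−nasal], [−continuant], [−lateral], [+labial], [−round], [−coronal], [−dorsal]; [voice], [spread glottis], [constricted glottis] (outside Supralaryngeal) are retained from /ɲ/.
This feature bundle is that of [b], so /uɲp'a/ surfaces as [ubp'a].

[ubp'a]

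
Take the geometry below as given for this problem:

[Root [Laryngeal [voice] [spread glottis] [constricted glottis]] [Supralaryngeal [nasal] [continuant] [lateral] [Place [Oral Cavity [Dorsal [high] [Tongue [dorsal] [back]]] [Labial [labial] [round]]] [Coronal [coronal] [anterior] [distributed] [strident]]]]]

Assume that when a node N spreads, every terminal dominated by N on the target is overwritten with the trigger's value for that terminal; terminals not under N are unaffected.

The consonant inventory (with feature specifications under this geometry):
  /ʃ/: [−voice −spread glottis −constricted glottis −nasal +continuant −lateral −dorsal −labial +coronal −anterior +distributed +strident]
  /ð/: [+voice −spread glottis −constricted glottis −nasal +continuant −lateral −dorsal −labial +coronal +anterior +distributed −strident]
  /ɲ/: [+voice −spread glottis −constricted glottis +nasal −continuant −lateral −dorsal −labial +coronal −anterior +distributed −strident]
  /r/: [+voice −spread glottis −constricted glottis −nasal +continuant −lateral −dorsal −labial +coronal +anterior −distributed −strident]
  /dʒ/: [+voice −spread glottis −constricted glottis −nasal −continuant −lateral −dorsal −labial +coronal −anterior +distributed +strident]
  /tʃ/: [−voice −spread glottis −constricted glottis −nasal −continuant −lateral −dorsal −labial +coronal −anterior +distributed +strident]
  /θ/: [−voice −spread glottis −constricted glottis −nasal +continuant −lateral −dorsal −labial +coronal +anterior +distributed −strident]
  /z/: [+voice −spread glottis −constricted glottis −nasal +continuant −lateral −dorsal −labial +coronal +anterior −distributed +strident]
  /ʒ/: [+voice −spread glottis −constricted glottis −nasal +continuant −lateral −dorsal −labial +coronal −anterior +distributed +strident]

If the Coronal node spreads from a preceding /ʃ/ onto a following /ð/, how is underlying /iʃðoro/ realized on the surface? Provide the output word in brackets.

Coronal immediately or transitively dominates [coronal], [anterior], [distributed], [strident].
The target acquires /ʃ/'s values for everything under Coronal — [+coronal], [−anterior], [+distributed], [+strident] — while keeping its own [voice], [spread glottis], [constricted glottis], ….
Among the inventory, only /ʒ/ has exactly this specification, giving the surface form [iʃʒoro].

[iʃʒoro]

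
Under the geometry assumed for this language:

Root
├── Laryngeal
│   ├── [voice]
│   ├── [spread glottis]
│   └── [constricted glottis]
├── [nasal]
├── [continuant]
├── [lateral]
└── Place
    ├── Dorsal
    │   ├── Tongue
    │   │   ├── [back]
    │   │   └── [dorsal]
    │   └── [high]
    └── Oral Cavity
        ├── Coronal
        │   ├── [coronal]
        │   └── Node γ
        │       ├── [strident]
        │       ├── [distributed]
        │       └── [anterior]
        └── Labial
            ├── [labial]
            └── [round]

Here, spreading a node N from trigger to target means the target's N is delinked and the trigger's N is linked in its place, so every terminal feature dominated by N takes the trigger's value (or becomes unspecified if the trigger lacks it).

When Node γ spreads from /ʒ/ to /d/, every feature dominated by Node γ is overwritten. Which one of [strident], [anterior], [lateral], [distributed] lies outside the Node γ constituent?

Under this geometry, Node γ contains [strident], [distributed], [anterior].
Spreading Node γ replaces [distributed], [strident], [anterior] with the trigger's values, since each sits inside the Node γ constituent.
[lateral] attaches under Root, not under Node γ, so /d/ retains its own value for [lateral].

[lateral]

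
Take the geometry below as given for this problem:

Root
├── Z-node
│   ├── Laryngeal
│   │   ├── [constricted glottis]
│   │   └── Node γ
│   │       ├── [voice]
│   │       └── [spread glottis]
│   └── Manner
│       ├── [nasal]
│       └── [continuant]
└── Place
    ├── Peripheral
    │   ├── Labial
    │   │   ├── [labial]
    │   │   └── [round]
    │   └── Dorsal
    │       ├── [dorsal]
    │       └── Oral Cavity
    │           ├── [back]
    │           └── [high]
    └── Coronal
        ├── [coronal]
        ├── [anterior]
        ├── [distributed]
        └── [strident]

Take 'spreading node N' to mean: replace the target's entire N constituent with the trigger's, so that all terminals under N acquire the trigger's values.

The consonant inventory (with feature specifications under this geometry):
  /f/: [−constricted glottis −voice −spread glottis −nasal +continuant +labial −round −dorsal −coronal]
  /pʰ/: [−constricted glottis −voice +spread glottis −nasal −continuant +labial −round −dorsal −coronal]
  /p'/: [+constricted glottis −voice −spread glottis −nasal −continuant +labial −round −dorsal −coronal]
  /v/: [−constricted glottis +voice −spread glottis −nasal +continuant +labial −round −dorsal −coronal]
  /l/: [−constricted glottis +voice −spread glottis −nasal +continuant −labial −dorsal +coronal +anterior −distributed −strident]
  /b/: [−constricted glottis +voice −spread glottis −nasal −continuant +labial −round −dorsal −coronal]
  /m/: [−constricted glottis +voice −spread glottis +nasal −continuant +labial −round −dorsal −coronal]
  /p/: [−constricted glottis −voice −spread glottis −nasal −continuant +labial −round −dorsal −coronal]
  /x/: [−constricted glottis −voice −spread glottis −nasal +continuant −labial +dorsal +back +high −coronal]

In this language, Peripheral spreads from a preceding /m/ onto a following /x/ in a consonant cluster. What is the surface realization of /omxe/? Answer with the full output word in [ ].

Terminals under Peripheral in this geometry: [labial], [round], [dorsal], [back], [high].
The target acquires /m/'s values for everything under Peripheral — [+labial], [−round], [−dorsal] — while keeping its own [constricted glottis], [voice], [spread glottis], ….
This feature bundle is that of [f], so /omxe/ surfaces as [omfe].

[omfe]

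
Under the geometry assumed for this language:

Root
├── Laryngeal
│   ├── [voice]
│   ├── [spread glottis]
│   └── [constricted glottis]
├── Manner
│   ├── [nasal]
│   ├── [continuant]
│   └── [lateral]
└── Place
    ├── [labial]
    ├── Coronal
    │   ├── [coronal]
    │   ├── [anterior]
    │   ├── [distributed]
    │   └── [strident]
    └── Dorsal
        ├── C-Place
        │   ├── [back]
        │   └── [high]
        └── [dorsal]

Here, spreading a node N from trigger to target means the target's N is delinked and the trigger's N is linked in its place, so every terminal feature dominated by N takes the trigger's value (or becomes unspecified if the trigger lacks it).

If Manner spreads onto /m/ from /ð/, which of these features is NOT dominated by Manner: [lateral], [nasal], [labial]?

The terminals dominated by Manner are [nasal], [continuant], [lateral].
Of the listed options, [nasal], [lateral] are among these and would be overwritten by spreading Manner.
But [labial] is a dependent of Place, outside Manner; it is therefore untouched by the spreading.

[labial]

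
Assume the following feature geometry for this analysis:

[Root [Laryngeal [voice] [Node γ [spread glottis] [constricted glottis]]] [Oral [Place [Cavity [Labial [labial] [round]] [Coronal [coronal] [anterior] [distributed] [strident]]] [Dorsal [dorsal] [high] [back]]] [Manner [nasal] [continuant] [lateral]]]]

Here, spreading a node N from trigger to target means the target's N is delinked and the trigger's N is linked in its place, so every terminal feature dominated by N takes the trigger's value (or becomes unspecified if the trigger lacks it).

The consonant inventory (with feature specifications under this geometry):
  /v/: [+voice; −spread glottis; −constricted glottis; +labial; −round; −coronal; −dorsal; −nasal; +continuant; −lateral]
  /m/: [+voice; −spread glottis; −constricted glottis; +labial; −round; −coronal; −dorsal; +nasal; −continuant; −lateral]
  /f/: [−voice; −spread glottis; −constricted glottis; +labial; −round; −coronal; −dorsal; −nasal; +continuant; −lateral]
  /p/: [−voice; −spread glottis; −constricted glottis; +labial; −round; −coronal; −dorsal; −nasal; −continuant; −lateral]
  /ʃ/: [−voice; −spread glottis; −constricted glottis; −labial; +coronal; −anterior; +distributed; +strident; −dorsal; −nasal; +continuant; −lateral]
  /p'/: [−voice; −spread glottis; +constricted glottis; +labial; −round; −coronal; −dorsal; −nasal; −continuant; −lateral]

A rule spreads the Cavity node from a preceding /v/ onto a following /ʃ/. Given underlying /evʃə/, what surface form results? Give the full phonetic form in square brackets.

[evfə]

Cavity immediately or transitively dominates [labial], [round], [coronal], [anterior], [distributed], [strident].
The target acquires /v/'s values for everything under Cavity — [+labial], [−round], [−coronal] — while keeping its own [voice], [spread glottis], [constricted glottis], ….
Among the inventory, only /f/ has exactly this specification, giving the surface form [evfə].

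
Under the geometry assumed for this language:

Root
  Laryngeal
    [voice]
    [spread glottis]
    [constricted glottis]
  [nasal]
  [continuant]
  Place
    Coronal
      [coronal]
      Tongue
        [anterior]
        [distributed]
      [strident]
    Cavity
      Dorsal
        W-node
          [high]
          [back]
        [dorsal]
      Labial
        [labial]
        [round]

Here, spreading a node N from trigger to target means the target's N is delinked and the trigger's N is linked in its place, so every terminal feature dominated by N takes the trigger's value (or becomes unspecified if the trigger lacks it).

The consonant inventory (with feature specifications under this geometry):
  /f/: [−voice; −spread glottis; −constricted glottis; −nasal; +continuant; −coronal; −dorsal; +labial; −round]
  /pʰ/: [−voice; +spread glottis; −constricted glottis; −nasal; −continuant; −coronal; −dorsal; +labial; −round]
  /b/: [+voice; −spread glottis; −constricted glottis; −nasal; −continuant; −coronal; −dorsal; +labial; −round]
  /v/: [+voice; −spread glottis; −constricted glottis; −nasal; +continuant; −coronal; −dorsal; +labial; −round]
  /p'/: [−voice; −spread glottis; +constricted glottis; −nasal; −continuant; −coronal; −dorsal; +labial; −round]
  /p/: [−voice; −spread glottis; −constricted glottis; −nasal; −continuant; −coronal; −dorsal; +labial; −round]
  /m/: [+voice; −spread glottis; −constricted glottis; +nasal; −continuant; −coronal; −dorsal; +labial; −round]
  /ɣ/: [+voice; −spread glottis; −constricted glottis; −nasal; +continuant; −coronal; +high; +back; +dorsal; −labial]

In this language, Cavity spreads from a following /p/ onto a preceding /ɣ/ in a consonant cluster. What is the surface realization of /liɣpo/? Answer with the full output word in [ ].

Cavity immediately or transitively dominates [high], [back], [dorsal], [labial], [round].
After delinking /ɣ/'s Cavity and linking /p/'s, the affected terminals become [−dorsal], [+labial], [−round]; [voice], [spread glottis], [constricted glottis], … (outside Cavity) are retained from /ɣ/.
The resulting bundle matches /v/ in the inventory; substituting it for /ɣ/ gives [livpo].

[livpo]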